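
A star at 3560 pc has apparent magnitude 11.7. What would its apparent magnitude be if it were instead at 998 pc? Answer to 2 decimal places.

Flux ∝ 1/d², so Δm = 5 log₁₀(d₂/d₁) = 5 log₁₀(998/3560) = -2.762
m₂ = m₁ + Δm = 11.7 + (-2.762) = 8.938

m ≈ 8.94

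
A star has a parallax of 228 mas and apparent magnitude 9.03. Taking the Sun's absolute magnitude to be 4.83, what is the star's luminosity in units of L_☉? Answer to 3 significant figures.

L/L_☉ ≈ 4.02×10^-3

d = 1/p = 1000/228 mas = 4.386 pc
M = m − 5 log₁₀ d + 5 = 9.03 − 5·0.6421 + 5 = 10.820
M − M_☉ = 10.820 − 4.83 = 5.990
L/L_☉ = 10^(−0.4 × 5.990) = 4.019×10^-3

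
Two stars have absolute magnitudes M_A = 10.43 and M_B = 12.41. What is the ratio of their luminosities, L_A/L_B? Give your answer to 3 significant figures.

L_A/L_B ≈ 6.19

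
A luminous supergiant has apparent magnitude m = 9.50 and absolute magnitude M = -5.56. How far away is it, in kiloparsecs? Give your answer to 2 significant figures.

d ≈ 10 kpc

Distance modulus: m − M = 9.50 − (-5.56) = 15.060
m − M = 5 log₁₀ d − 5
log₁₀ d = (m − M)/5 + 1 = 4.0120
d = 10^4.0120 = 10280 pc
= 10.28 kpc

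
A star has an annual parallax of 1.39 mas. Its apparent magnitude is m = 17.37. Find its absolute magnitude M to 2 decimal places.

p = 1.39 mas = 1.39×10^-3″ → d = 1/p = 719.4 pc
5 log₁₀(d/10 pc) = 5 log₁₀(719.4) − 5 = 9.285
M = m − 5 log₁₀(d/10) = 17.37 − 9.285 = 8.085

M ≈ 8.09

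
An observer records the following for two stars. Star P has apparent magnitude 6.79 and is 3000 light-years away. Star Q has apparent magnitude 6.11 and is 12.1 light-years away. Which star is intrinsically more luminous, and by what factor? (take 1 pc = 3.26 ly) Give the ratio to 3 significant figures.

Star P is more luminous, by a factor of 32900.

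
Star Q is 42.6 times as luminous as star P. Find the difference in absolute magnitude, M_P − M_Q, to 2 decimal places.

M_P − M_Q ≈ 4.07

Pogson: ΔM = −2.5 log₁₀(ratio) = −2.5 log₁₀(42.6) = −2.5 × 1.6294 = -4.074
Star Q is brighter so has the smaller magnitude: M_P − M_Q is positive.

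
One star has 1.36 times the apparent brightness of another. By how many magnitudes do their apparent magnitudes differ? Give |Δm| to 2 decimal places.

|Δm| ≈ 0.33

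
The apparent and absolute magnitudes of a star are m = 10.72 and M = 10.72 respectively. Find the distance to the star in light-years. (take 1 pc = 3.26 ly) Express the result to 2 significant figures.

d ≈ 33 ly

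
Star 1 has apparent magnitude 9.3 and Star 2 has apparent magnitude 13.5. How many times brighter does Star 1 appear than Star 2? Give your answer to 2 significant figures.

48

Magnitude difference = -4.2
Flux ratio = 10^(−0.4 Δm) = 10^(−0.4 × -4.2) = 10^1.680 = 47.86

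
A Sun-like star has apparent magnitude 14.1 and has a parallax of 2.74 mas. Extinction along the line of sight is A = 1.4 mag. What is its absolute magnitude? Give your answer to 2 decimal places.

M ≈ 4.89

p = 2.74 mas = 2.74×10^-3″ → d = 1/p = 365.0 pc
5 log₁₀(d/10 pc) = 5 log₁₀(365.0) − 5 = 7.811
M = m − 5 log₁₀(d/10) − A = 14.1 − 7.811 − 1.4 = 4.889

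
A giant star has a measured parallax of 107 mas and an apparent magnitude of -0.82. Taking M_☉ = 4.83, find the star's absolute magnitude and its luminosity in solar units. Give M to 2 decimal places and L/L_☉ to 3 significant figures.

d = 1/p = 1000/107 mas = 9.346 pc
M = m − 5 log₁₀ d + 5 = -0.82 − 5·0.9706 + 5 = -0.673
M − M_☉ = -0.673 − 4.83 = -5.503
L/L_☉ = 10^(−0.4 × -5.503) = 158.9

M ≈ -0.67; L/L_☉ ≈ 159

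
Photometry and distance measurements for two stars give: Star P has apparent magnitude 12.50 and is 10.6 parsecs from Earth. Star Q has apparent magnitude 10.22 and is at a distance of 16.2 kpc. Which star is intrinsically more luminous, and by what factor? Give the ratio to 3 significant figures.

Star Q is more luminous, by a factor of 1.91×10^7.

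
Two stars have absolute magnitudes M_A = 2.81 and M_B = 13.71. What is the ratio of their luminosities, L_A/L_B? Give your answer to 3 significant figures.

ΔM = M_A − M_B = -10.90
L_A/L_B = 10^(−0.4 ΔM) = 10^4.360 = 22910

L_A/L_B ≈ 22900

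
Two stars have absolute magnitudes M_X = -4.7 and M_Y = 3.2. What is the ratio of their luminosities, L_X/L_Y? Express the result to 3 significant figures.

L_X/L_Y ≈ 1450

ΔM = M_X − M_Y = -7.9
L_X/L_Y = 10^(−0.4 ΔM) = 10^3.160 = 1445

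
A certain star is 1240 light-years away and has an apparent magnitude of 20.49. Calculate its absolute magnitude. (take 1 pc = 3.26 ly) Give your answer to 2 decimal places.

d = 1240 ly / 3.26 = 380.4 pc
5 log₁₀(d/10 pc) = 5 log₁₀(380.4) − 5 = 7.901
M = m − 5 log₁₀(d/10) = 20.49 − 7.901 = 12.589

M ≈ 12.59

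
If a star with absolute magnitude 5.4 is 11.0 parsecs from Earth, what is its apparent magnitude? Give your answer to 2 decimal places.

m = M + 5 log₁₀ d − 5 = 5.4 + 5·1.0414 − 5 = 5.607

m ≈ 5.61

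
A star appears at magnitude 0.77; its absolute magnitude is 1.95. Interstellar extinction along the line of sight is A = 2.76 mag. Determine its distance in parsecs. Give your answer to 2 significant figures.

d ≈ 1.6 pc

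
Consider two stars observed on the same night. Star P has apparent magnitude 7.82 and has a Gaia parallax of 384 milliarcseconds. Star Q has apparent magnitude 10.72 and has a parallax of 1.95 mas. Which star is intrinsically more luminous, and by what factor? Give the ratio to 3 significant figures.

Star P: p = 384 mas = 0.384″ → d = 1/p = 2.604 pc
Star P: M = m − 5 log₁₀ d + 5 = 7.82 − 5·0.4157 + 5 = 10.742
Star Q: p = 1.95 mas = 1.95×10^-3″ → d = 1/p = 512.8 pc
Star Q: M = m − 5 log₁₀ d + 5 = 10.72 − 5·2.7100 + 5 = 2.170
ΔM = M_P − M_Q = 10.742 − (2.170) = 8.571; smaller M is more luminous → Star Q.
L ratio = 10^(0.4 |ΔM|) = 10^3.429 = 2683

Star Q is more luminous, by a factor of 2680.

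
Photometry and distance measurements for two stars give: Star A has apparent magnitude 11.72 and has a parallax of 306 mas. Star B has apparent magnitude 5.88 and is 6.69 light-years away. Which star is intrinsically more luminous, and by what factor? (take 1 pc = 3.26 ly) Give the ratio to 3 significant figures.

Star A: p = 306 mas = 0.306″ → d = 1/p = 3.268 pc
Star A: M = m − 5 log₁₀ d + 5 = 11.72 − 5·0.5143 + 5 = 14.149
Star B: d = 6.69 ly / 3.26 = 2.052 pc
Star B: M = m − 5 log₁₀ d + 5 = 5.88 − 5·0.3122 + 5 = 9.319
ΔM = M_A − M_B = 14.149 − (9.319) = 4.830; smaller M is more luminous → Star B.
L ratio = 10^(0.4 |ΔM|) = 10^1.932 = 85.48

Star B is more luminous, by a factor of 85.5.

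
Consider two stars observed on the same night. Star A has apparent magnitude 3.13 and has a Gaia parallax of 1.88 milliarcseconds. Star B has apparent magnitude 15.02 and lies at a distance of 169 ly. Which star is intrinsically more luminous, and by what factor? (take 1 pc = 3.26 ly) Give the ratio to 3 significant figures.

Star A is more luminous, by a factor of 6.00×10^6.

Star A: p = 1.88 mas = 1.88×10^-3″ → d = 1/p = 531.9 pc
Star A: M = m − 5 log₁₀ d + 5 = 3.13 − 5·2.7258 + 5 = -5.499
Star B: d = 169 ly / 3.26 = 51.84 pc
Star B: M = m − 5 log₁₀ d + 5 = 15.02 − 5·1.7147 + 5 = 11.447
ΔM = M_A − M_B = -5.499 − (11.447) = -16.946; smaller M is more luminous → Star A.
L ratio = 10^(0.4 |ΔM|) = 10^6.778 = 6.003×10^6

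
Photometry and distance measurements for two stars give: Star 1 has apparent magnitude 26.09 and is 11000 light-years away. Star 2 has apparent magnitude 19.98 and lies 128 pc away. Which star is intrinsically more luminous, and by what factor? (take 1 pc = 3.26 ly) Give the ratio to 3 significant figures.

Star 1: d = 11000 ly / 3.26 = 3374 pc
Star 1: M = m − 5 log₁₀ d + 5 = 26.09 − 5·3.5282 + 5 = 13.449
Star 2: M = m − 5 log₁₀ d + 5 = 19.98 − 5·2.1072 + 5 = 14.444
ΔM = M_1 − M_2 = 13.449 − (14.444) = -0.995; smaller M is more luminous → Star 1.
L ratio = 10^(0.4 |ΔM|) = 10^0.398 = 2.500

Star 1 is more luminous, by a factor of 2.50.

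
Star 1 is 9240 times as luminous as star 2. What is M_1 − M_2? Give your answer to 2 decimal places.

M_1 − M_2 ≈ -9.91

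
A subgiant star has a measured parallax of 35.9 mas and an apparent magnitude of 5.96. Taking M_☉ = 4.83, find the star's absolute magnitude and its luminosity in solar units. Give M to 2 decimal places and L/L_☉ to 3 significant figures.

M ≈ 3.74; L/L_☉ ≈ 2.74

d = 1/p = 1000/35.9 mas = 27.86 pc
M = m − 5 log₁₀ d + 5 = 5.96 − 5·1.4449 + 5 = 3.735
M − M_☉ = 3.735 − 4.83 = -1.095
L/L_☉ = 10^(−0.4 × -1.095) = 2.740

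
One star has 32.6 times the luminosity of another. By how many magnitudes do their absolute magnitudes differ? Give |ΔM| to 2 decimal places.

|ΔM| ≈ 3.78

Pogson: ΔM = −2.5 log₁₀(ratio) = −2.5 log₁₀(32.6) = −2.5 × 1.5132 = -3.783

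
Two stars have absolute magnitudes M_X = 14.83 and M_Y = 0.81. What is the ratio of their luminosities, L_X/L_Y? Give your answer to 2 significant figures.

L_X/L_Y ≈ 2.5×10^-6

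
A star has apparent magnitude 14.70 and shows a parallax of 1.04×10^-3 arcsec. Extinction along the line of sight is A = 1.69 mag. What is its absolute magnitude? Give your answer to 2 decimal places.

d = 1/p = 1/1.04×10^-3″ = 961.5 pc
5 log₁₀(d/10 pc) = 5 log₁₀(961.5) − 5 = 9.915
M = m − 5 log₁₀(d/10) − A = 14.70 − 9.915 − 1.69 = 3.095

M ≈ 3.10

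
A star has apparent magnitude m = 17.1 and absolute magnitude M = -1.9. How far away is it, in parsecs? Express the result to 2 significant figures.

d ≈ 63000 pc

μ = m − M = 19.000
m − M = 5 log₁₀ d − 5
log₁₀ d = (m − M)/5 + 1 = 4.8000
d = 10^4.8000 = 63100 pc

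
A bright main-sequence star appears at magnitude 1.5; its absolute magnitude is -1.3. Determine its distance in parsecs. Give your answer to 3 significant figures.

μ = m − M = 2.800
m − M = 5 log₁₀ d − 5
log₁₀ d = (m − M)/5 + 1 = 1.5600
d = 10^1.5600 = 36.31 pc

d ≈ 36.3 pc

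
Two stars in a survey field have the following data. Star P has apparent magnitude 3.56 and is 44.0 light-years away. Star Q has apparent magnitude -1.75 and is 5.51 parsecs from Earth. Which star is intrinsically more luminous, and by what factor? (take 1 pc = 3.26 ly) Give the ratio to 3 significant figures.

Star P: d = 44.0 ly / 3.26 = 13.50 pc
Star P: M = m − 5 log₁₀ d + 5 = 3.56 − 5·1.1302 + 5 = 2.909
Star Q: M = m − 5 log₁₀ d + 5 = -1.75 − 5·0.7412 + 5 = -0.456
ΔM = M_P − M_Q = 2.909 − (-0.456) = 3.365; smaller M is more luminous → Star Q.
L ratio = 10^(0.4 |ΔM|) = 10^1.346 = 22.17

Star Q is more luminous, by a factor of 22.2.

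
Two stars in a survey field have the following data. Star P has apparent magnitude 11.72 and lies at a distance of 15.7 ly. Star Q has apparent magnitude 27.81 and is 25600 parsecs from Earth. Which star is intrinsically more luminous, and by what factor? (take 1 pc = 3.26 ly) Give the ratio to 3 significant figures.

Star Q is more luminous, by a factor of 10.4.

Star P: d = 15.7 ly / 3.26 = 4.816 pc
Star P: M = m − 5 log₁₀ d + 5 = 11.72 − 5·0.6827 + 5 = 13.307
Star Q: M = m − 5 log₁₀ d + 5 = 27.81 − 5·4.4082 + 5 = 10.769
ΔM = M_P − M_Q = 13.307 − (10.769) = 2.538; smaller M is more luminous → Star Q.
L ratio = 10^(0.4 |ΔM|) = 10^1.015 = 10.35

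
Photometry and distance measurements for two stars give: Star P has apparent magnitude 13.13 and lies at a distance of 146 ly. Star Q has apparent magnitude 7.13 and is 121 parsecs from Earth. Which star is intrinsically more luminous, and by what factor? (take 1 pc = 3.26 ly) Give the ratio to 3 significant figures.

Star P: d = 146 ly / 3.26 = 44.79 pc
Star P: M = m − 5 log₁₀ d + 5 = 13.13 − 5·1.6511 + 5 = 9.874
Star Q: M = m − 5 log₁₀ d + 5 = 7.13 − 5·2.0828 + 5 = 1.716
ΔM = M_P − M_Q = 9.874 − (1.716) = 8.158; smaller M is more luminous → Star Q.
L ratio = 10^(0.4 |ΔM|) = 10^3.263 = 1834

Star Q is more luminous, by a factor of 1830.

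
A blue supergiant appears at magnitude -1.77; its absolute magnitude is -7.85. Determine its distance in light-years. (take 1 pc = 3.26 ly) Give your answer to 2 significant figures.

d ≈ 540 ly

Distance modulus: m − M = -1.77 − (-7.85) = 6.080
m − M = 5 log₁₀ d − 5
log₁₀ d = (m − M)/5 + 1 = 2.2160
d = 10^2.2160 = 164.4 pc
= 536.1 ly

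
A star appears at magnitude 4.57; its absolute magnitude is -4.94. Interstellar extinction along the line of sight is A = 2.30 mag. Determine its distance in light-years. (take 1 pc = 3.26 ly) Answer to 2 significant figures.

d ≈ 900 ly

m − M = 5 log₁₀(d/10 pc) + A  ⇒  4.57 − (-4.94) − 2.30 = 5 log₁₀(d/10)
7.210 = 5 log₁₀(d/10)
log₁₀ d = (m − M − A)/5 + 1 = 2.4420
d = 10^2.4420 = 276.7 pc
= 902.0 ly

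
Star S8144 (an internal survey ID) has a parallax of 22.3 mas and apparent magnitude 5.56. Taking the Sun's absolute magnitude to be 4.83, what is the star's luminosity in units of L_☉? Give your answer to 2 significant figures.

d = 1/p = 1000/22.3 mas = 44.84 pc
M = m − 5 log₁₀ d + 5 = 5.56 − 5·1.6517 + 5 = 2.302
M − M_☉ = 2.302 − 4.83 = -2.528
L/L_☉ = 10^(−0.4 × -2.528) = 10.27

L/L_☉ ≈ 10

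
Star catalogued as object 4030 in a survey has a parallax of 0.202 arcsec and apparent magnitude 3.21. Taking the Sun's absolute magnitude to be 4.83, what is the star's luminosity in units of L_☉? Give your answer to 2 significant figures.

d = 1/p = 1/0.202″ = 4.950 pc
M = m − 5 log₁₀ d + 5 = 3.21 − 5·0.6946 + 5 = 4.737
M − M_☉ = 4.737 − 4.83 = -0.093
L/L_☉ = 10^(−0.4 × -0.093) = 1.090

L/L_☉ ≈ 1.1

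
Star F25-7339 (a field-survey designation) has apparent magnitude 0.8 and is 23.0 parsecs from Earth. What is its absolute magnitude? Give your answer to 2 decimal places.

5 log₁₀(d/10 pc) = 5 log₁₀(23.00) − 5 = 1.809
M = m − 5 log₁₀(d/10) = 0.8 − 1.809 = -1.009

M ≈ -1.01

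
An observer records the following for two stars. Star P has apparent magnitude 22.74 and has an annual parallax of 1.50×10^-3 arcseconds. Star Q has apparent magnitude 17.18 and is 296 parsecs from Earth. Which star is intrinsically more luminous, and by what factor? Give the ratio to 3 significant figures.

Star Q is more luminous, by a factor of 33.0.

Star P: d = 1/p = 1/1.50×10^-3″ = 666.7 pc
Star P: M = m − 5 log₁₀ d + 5 = 22.74 − 5·2.8239 + 5 = 13.620
Star Q: M = m − 5 log₁₀ d + 5 = 17.18 − 5·2.4713 + 5 = 9.824
ΔM = M_P − M_Q = 13.620 − (9.824) = 3.797; smaller M is more luminous → Star Q.
L ratio = 10^(0.4 |ΔM|) = 10^1.519 = 33.02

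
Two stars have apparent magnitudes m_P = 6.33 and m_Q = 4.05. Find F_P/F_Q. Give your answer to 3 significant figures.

F_P/F_Q ≈ 0.122

Magnitude difference = 2.28
Flux ratio = 10^(−0.4 Δm) = 10^(−0.4 × 2.28) = 10^-0.912 = 0.1225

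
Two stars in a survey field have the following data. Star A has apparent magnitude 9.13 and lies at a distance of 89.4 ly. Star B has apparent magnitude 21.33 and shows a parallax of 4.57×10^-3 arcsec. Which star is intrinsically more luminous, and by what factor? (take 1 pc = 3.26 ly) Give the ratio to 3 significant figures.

Star A: d = 89.4 ly / 3.26 = 27.42 pc
Star A: M = m − 5 log₁₀ d + 5 = 9.13 − 5·1.4381 + 5 = 6.939
Star B: d = 1/p = 1/4.57×10^-3″ = 218.8 pc
Star B: M = m − 5 log₁₀ d + 5 = 21.33 − 5·2.3401 + 5 = 14.630
ΔM = M_A − M_B = 6.939 − (14.630) = -7.690; smaller M is more luminous → Star A.
L ratio = 10^(0.4 |ΔM|) = 10^3.076 = 1191

Star A is more luminous, by a factor of 1190.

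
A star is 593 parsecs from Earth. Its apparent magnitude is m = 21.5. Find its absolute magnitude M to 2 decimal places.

M ≈ 12.63

5 log₁₀(d/10 pc) = 5 log₁₀(593.0) − 5 = 8.865
M = m − 5 log₁₀(d/10) = 21.5 − 8.865 = 12.635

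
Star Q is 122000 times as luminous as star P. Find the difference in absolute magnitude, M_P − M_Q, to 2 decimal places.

M_P − M_Q ≈ 12.72

Pogson: ΔM = −2.5 log₁₀(ratio) = −2.5 log₁₀(122000) = −2.5 × 5.0864 = -12.716
Star Q is brighter so has the smaller magnitude: M_P − M_Q is positive.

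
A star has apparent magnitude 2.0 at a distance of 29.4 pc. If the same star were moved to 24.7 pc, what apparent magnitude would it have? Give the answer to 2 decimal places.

m ≈ 1.62

Flux ∝ 1/d², so Δm = 5 log₁₀(d₂/d₁) = 5 log₁₀(24.7/29.4) = -0.378
m₂ = m₁ + Δm = 2.0 + (-0.378) = 1.622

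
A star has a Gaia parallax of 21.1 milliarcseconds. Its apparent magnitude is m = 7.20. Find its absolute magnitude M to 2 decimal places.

M ≈ 3.82

p = 21.1 mas = 0.0211″ → d = 1/p = 47.39 pc
5 log₁₀(d/10 pc) = 5 log₁₀(47.39) − 5 = 3.379
M = m − 5 log₁₀(d/10) = 7.20 − 3.379 = 3.821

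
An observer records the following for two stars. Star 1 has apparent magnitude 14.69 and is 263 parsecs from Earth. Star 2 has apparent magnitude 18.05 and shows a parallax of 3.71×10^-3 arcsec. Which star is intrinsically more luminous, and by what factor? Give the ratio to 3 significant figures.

Star 1 is more luminous, by a factor of 21.0.

Star 1: M = m − 5 log₁₀ d + 5 = 14.69 − 5·2.4200 + 5 = 7.590
Star 2: d = 1/p = 1/3.71×10^-3″ = 269.5 pc
Star 2: M = m − 5 log₁₀ d + 5 = 18.05 − 5·2.4306 + 5 = 10.897
ΔM = M_1 − M_2 = 7.590 − (10.897) = -3.307; smaller M is more luminous → Star 1.
L ratio = 10^(0.4 |ΔM|) = 10^1.323 = 21.02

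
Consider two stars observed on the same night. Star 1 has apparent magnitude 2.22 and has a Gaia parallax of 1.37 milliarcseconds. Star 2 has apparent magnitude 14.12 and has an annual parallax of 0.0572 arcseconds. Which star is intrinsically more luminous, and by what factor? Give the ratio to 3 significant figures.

Star 1: p = 1.37 mas = 1.37×10^-3″ → d = 1/p = 729.9 pc
Star 1: M = m − 5 log₁₀ d + 5 = 2.22 − 5·2.8633 + 5 = -7.096
Star 2: d = 1/p = 1/0.0572″ = 17.48 pc
Star 2: M = m − 5 log₁₀ d + 5 = 14.12 − 5·1.2426 + 5 = 12.907
ΔM = M_1 − M_2 = -7.096 − (12.907) = -20.003; smaller M is more luminous → Star 1.
L ratio = 10^(0.4 |ΔM|) = 10^8.001 = 1.003×10^8

Star 1 is more luminous, by a factor of 1.00×10^8.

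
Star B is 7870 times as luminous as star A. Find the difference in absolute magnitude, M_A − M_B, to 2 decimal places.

Pogson: ΔM = −2.5 log₁₀(ratio) = −2.5 log₁₀(7870) = −2.5 × 3.8960 = -9.740
Star B is brighter so has the smaller magnitude: M_A − M_B is positive.

M_A − M_B ≈ 9.74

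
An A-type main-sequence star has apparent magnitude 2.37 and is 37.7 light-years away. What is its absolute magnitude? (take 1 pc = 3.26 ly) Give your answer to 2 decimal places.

M ≈ 2.05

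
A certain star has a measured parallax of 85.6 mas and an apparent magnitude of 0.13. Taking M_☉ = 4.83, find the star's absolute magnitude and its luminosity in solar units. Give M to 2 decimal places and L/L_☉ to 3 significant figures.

d = 1/p = 1000/85.6 mas = 11.68 pc
M = m − 5 log₁₀ d + 5 = 0.13 − 5·1.0675 + 5 = -0.208
M − M_☉ = -0.208 − 4.83 = -5.038
L/L_☉ = 10^(−0.4 × -5.038) = 103.5

M ≈ -0.21; L/L_☉ ≈ 104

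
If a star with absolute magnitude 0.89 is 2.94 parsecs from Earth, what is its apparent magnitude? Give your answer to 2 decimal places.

m ≈ -1.77

m = M + 5 log₁₀ d − 5 = 0.89 + 5·0.4683 − 5 = -1.768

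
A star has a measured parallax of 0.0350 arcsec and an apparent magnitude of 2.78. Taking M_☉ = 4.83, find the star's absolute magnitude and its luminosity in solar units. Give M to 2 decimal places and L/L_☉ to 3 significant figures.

M ≈ 0.50; L/L_☉ ≈ 53.9

d = 1/p = 1/0.0350″ = 28.57 pc
M = m − 5 log₁₀ d + 5 = 2.78 − 5·1.4559 + 5 = 0.500
M − M_☉ = 0.500 − 4.83 = -4.330
L/L_☉ = 10^(−0.4 × -4.330) = 53.93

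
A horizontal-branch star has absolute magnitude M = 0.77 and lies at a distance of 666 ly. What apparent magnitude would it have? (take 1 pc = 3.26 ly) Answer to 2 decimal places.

d = 666 ly / 3.26 = 204.3 pc
m = M + 5 log₁₀ d − 5 = 0.77 + 5·2.3103 − 5 = 7.321

m ≈ 7.32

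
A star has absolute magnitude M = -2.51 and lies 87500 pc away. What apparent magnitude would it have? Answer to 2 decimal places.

m ≈ 17.20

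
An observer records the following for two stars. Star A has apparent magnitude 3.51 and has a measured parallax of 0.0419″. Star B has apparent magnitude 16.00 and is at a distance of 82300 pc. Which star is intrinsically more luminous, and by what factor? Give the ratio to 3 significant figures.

Star B is more luminous, by a factor of 120.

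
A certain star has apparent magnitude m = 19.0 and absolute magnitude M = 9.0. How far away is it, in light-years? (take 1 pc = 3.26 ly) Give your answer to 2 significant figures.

μ = m − M = 10.000
m − M = 5 log₁₀ d − 5
log₁₀ d = (m − M)/5 + 1 = 3.0000
d = 10^3.0000 = 1000 pc
= 3260 ly

d ≈ 3300 ly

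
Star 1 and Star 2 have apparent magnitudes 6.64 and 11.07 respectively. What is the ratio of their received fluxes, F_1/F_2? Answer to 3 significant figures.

Magnitude difference = -4.43
Flux ratio = 10^(−0.4 Δm) = 10^(−0.4 × -4.43) = 10^1.772 = 59.16

F_1/F_2 ≈ 59.2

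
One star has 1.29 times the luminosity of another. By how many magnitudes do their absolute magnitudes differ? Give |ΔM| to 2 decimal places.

|ΔM| ≈ 0.28

Pogson: ΔM = −2.5 log₁₀(ratio) = −2.5 log₁₀(1.29) = −2.5 × 0.1106 = -0.276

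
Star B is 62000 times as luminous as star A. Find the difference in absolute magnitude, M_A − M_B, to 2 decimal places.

M_A − M_B ≈ 11.98

Pogson: ΔM = −2.5 log₁₀(ratio) = −2.5 log₁₀(62000) = −2.5 × 4.7924 = -11.981
Star B is brighter so has the smaller magnitude: M_A − M_B is positive.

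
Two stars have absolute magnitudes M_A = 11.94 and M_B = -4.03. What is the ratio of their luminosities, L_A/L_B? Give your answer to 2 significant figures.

ΔM = M_A − M_B = 15.97
L_A/L_B = 10^(−0.4 ΔM) = 10^-6.388 = 4.093×10^-7

L_A/L_B ≈ 4.1×10^-7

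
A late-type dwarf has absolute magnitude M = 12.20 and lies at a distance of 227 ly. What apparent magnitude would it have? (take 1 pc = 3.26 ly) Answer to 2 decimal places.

m ≈ 16.41

d = 227 ly / 3.26 = 69.63 pc
m = M + 5 log₁₀ d − 5 = 12.20 + 5·1.8428 − 5 = 16.414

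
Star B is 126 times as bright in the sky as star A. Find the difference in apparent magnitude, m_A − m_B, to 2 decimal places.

Pogson: Δm = −2.5 log₁₀(ratio) = −2.5 log₁₀(126) = −2.5 × 2.1004 = -5.251
Star B is brighter so has the smaller magnitude: m_A − m_B is positive.

m_A − m_B ≈ 5.25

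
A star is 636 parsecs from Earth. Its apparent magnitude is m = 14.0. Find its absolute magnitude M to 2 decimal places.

5 log₁₀(d/10 pc) = 5 log₁₀(636.0) − 5 = 9.017
M = m − 5 log₁₀(d/10) = 14.0 − 9.017 = 4.983

M ≈ 4.98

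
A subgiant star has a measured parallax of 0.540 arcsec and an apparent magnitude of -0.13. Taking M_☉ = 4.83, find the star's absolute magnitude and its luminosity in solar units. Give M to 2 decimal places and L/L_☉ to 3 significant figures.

M ≈ 3.53; L/L_☉ ≈ 3.31

d = 1/p = 1/0.540″ = 1.852 pc
M = m − 5 log₁₀ d + 5 = -0.13 − 5·0.2676 + 5 = 3.532
M − M_☉ = 3.532 − 4.83 = -1.298
L/L_☉ = 10^(−0.4 × -1.298) = 3.305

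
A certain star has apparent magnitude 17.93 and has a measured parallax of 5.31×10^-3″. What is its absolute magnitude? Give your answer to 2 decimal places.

M ≈ 11.56

d = 1/p = 1/5.31×10^-3″ = 188.3 pc
5 log₁₀(d/10 pc) = 5 log₁₀(188.3) − 5 = 6.375
M = m − 5 log₁₀(d/10) = 17.93 − 6.375 = 11.555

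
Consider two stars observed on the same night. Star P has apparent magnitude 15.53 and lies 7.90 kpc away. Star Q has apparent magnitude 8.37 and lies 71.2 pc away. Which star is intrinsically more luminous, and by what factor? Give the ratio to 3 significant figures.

Star P is more luminous, by a factor of 16.8.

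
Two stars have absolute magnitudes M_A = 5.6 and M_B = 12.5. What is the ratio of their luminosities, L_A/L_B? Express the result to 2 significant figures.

L_A/L_B ≈ 580

ΔM = M_A − M_B = -6.9
L_A/L_B = 10^(−0.4 ΔM) = 10^2.760 = 575.4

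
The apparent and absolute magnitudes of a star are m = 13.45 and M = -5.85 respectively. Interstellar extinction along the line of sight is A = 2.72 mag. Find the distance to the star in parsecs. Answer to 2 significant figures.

d ≈ 21000 pc

m − M = 5 log₁₀(d/10 pc) + A  ⇒  13.45 − (-5.85) − 2.72 = 5 log₁₀(d/10)
16.580 = 5 log₁₀(d/10)
log₁₀ d = (m − M − A)/5 + 1 = 4.3160
d = 10^4.3160 = 20700 pc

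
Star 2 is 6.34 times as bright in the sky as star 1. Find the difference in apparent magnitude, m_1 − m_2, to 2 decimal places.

Pogson: Δm = −2.5 log₁₀(ratio) = −2.5 log₁₀(6.34) = −2.5 × 0.8021 = -2.005
Star 2 is brighter so has the smaller magnitude: m_1 − m_2 is positive.

m_1 − m_2 ≈ 2.01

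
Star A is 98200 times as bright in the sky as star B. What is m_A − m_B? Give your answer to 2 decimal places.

m_A − m_B ≈ -12.48

Pogson: Δm = −2.5 log₁₀(ratio) = −2.5 log₁₀(98200) = −2.5 × 4.9921 = -12.480
Star A is brighter, so it has the smaller magnitude: the difference is negative.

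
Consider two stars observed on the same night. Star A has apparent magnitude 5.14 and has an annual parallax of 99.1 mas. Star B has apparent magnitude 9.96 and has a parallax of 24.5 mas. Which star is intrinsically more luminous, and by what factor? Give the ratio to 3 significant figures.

Star A is more luminous, by a factor of 5.18.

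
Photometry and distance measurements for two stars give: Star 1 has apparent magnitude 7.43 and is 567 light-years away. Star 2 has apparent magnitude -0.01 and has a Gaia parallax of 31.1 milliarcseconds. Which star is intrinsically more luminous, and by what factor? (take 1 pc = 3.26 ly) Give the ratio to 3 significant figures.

Star 1: d = 567 ly / 3.26 = 173.9 pc
Star 1: M = m − 5 log₁₀ d + 5 = 7.43 − 5·2.2404 + 5 = 1.228
Star 2: p = 31.1 mas = 0.0311″ → d = 1/p = 32.15 pc
Star 2: M = m − 5 log₁₀ d + 5 = -0.01 − 5·1.5072 + 5 = -2.546
ΔM = M_1 − M_2 = 1.228 − (-2.546) = 3.774; smaller M is more luminous → Star 2.
L ratio = 10^(0.4 |ΔM|) = 10^1.510 = 32.34

Star 2 is more luminous, by a factor of 32.3.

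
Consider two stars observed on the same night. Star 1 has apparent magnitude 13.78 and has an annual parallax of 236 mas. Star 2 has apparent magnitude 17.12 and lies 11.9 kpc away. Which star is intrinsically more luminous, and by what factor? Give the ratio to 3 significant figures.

Star 1: p = 236 mas = 0.236″ → d = 1/p = 4.237 pc
Star 1: M = m − 5 log₁₀ d + 5 = 13.78 − 5·0.6271 + 5 = 15.645
Star 2: d = 11.9 kpc = 11900 pc
Star 2: M = m − 5 log₁₀ d + 5 = 17.12 − 5·4.0755 + 5 = 1.742
ΔM = M_1 − M_2 = 15.645 − (1.742) = 13.902; smaller M is more luminous → Star 2.
L ratio = 10^(0.4 |ΔM|) = 10^5.561 = 363800

Star 2 is more luminous, by a factor of 364000.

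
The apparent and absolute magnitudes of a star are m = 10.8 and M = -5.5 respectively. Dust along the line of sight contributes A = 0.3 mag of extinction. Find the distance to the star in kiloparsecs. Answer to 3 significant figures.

d ≈ 15.8 kpc

m − M = 5 log₁₀(d/10 pc) + A  ⇒  10.8 − (-5.5) − 0.3 = 5 log₁₀(d/10)
16.000 = 5 log₁₀(d/10)
log₁₀ d = (m − M − A)/5 + 1 = 4.2000
d = 10^4.2000 = 15850 pc
= 15.85 kpc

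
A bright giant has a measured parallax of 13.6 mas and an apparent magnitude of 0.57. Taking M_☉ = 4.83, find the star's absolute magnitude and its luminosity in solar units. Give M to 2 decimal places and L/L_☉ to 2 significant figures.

M ≈ -3.76; L/L_☉ ≈ 2700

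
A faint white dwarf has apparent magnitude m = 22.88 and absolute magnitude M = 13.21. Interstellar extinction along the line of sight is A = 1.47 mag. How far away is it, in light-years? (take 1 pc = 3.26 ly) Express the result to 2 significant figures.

m − M = 5 log₁₀(d/10 pc) + A  ⇒  22.88 − (13.21) − 1.47 = 5 log₁₀(d/10)
8.200 = 5 log₁₀(d/10)
log₁₀ d = (m − M − A)/5 + 1 = 2.6400
d = 10^2.6400 = 436.5 pc
= 1423 ly

d ≈ 1400 ly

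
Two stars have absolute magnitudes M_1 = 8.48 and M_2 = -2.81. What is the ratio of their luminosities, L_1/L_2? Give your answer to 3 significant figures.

ΔM = M_1 − M_2 = 11.29
L_1/L_2 = 10^(−0.4 ΔM) = 10^-4.516 = 3.048×10^-5

L_1/L_2 ≈ 3.05×10^-5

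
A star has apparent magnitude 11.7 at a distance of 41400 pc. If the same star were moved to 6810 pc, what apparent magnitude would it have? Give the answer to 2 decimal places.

m ≈ 7.78

Flux ∝ 1/d², so Δm = 5 log₁₀(d₂/d₁) = 5 log₁₀(6810/41400) = -3.919
m₂ = m₁ + Δm = 11.7 + (-3.919) = 7.781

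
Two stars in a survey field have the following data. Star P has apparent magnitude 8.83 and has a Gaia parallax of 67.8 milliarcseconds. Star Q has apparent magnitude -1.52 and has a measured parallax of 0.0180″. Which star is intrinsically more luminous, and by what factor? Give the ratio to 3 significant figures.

Star Q is more luminous, by a factor of 196000.

Star P: p = 67.8 mas = 0.0678″ → d = 1/p = 14.75 pc
Star P: M = m − 5 log₁₀ d + 5 = 8.83 − 5·1.1688 + 5 = 7.986
Star Q: d = 1/p = 1/0.0180″ = 55.56 pc
Star Q: M = m − 5 log₁₀ d + 5 = -1.52 − 5·1.7447 + 5 = -5.244
ΔM = M_P − M_Q = 7.986 − (-5.244) = 13.230; smaller M is more luminous → Star Q.
L ratio = 10^(0.4 |ΔM|) = 10^5.292 = 195800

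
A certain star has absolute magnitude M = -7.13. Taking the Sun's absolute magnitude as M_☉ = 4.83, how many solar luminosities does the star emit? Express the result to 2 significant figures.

M − M_☉ = -7.13 − 4.83 = -11.960
L/L_☉ = 10^(−0.4 (M − M_☉)) = 10^4.784 = 60810

L/L_☉ ≈ 61000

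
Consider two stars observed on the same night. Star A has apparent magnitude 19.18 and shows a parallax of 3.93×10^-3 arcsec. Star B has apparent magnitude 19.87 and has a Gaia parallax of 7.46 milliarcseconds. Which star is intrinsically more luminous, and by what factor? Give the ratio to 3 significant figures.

Star A: d = 1/p = 1/3.93×10^-3″ = 254.5 pc
Star A: M = m − 5 log₁₀ d + 5 = 19.18 − 5·2.4056 + 5 = 12.152
Star B: p = 7.46 mas = 7.46×10^-3″ → d = 1/p = 134.0 pc
Star B: M = m − 5 log₁₀ d + 5 = 19.87 − 5·2.1273 + 5 = 14.234
ΔM = M_A − M_B = 12.152 − (14.234) = -2.082; smaller M is more luminous → Star A.
L ratio = 10^(0.4 |ΔM|) = 10^0.833 = 6.803

Star A is more luminous, by a factor of 6.80.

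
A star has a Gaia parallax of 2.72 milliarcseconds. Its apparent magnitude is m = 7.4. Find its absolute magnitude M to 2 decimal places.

p = 2.72 mas = 2.72×10^-3″ → d = 1/p = 367.6 pc
5 log₁₀(d/10 pc) = 5 log₁₀(367.6) − 5 = 7.827
M = m − 5 log₁₀(d/10) = 7.4 − 7.827 = -0.427

M ≈ -0.43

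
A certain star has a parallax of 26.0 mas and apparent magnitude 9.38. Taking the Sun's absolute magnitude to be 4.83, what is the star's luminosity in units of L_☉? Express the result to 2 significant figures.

d = 1/p = 1000/26.0 mas = 38.46 pc
M = m − 5 log₁₀ d + 5 = 9.38 − 5·1.5850 + 5 = 6.455
M − M_☉ = 6.455 − 4.83 = 1.625
L/L_☉ = 10^(−0.4 × 1.625) = 0.2239

L/L_☉ ≈ 0.22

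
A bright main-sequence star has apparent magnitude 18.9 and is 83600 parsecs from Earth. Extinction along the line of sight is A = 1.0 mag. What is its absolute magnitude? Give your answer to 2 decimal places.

M ≈ -1.71

5 log₁₀(d/10 pc) = 5 log₁₀(83600) − 5 = 19.611
M = m − 5 log₁₀(d/10) − A = 18.9 − 19.611 − 1.0 = -1.711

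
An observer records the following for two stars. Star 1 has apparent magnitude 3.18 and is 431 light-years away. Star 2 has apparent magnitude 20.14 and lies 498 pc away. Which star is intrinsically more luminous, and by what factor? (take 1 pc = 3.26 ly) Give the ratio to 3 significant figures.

Star 1: d = 431 ly / 3.26 = 132.2 pc
Star 1: M = m − 5 log₁₀ d + 5 = 3.18 − 5·2.1213 + 5 = -2.426
Star 2: M = m − 5 log₁₀ d + 5 = 20.14 − 5·2.6972 + 5 = 11.654
ΔM = M_1 − M_2 = -2.426 − (11.654) = -14.080; smaller M is more luminous → Star 1.
L ratio = 10^(0.4 |ΔM|) = 10^5.632 = 428600

Star 1 is more luminous, by a factor of 429000.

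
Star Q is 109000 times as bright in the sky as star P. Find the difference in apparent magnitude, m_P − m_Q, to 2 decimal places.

Pogson: Δm = −2.5 log₁₀(ratio) = −2.5 log₁₀(109000) = −2.5 × 5.0374 = -12.594
Star Q is brighter so has the smaller magnitude: m_P − m_Q is positive.

m_P − m_Q ≈ 12.59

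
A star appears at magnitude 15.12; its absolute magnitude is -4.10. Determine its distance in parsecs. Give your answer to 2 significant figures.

Distance modulus: m − M = 15.12 − (-4.10) = 19.220
m − M = 5 log₁₀ d − 5
log₁₀ d = (m − M)/5 + 1 = 4.8440
d = 10^4.8440 = 69820 pc

d ≈ 70000 pc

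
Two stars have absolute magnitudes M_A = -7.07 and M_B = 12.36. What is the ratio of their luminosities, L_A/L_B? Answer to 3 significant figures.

ΔM = M_A − M_B = -19.43
L_A/L_B = 10^(−0.4 ΔM) = 10^7.772 = 5.916×10^7

L_A/L_B ≈ 5.92×10^7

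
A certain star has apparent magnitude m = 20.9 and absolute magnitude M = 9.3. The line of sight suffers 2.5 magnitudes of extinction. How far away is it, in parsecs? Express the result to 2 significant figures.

m − M = 5 log₁₀(d/10 pc) + A  ⇒  20.9 − (9.3) − 2.5 = 5 log₁₀(d/10)
9.100 = 5 log₁₀(d/10)
log₁₀ d = (m − M − A)/5 + 1 = 2.8200
d = 10^2.8200 = 660.7 pc

d ≈ 660 pc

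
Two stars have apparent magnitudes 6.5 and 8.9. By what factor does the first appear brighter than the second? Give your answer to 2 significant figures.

Δm = 6.5 − (8.9) = -2.4
Flux ratio = 10^(−0.4 Δm) = 10^(−0.4 × -2.4) = 10^0.960 = 9.120

9.1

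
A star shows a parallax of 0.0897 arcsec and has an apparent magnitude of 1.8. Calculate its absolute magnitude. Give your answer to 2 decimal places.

M ≈ 1.56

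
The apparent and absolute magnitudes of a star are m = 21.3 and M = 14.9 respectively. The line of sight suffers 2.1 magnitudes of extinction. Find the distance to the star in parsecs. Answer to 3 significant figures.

d ≈ 72.4 pc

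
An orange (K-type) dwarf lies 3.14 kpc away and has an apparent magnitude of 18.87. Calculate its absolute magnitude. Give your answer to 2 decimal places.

d = 3.14 kpc = 3140 pc
5 log₁₀(d/10 pc) = 5 log₁₀(3140) − 5 = 12.485
M = m − 5 log₁₀(d/10) = 18.87 − 12.485 = 6.385

M ≈ 6.39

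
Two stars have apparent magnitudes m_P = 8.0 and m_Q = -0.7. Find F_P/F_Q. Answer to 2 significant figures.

F_P/F_Q ≈ 3.3×10^-4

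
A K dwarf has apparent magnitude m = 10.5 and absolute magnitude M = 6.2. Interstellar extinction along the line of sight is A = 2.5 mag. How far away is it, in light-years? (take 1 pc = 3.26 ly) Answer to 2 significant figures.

d ≈ 75 ly

m − M = 5 log₁₀(d/10 pc) + A  ⇒  10.5 − (6.2) − 2.5 = 5 log₁₀(d/10)
1.800 = 5 log₁₀(d/10)
log₁₀ d = (m − M − A)/5 + 1 = 1.3600
d = 10^1.3600 = 22.91 pc
= 74.68 ly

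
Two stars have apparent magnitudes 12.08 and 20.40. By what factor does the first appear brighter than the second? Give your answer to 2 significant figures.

Magnitude difference = -8.32
Flux ratio = 10^(−0.4 Δm) = 10^(−0.4 × -8.32) = 10^3.328 = 2128

2100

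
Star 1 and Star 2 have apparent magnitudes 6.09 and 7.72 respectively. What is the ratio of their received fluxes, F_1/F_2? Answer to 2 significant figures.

F_1/F_2 ≈ 4.5

Magnitude difference = -1.63
Flux ratio = 10^(−0.4 Δm) = 10^(−0.4 × -1.63) = 10^0.652 = 4.487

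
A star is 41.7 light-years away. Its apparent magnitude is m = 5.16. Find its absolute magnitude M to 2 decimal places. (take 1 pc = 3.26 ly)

M ≈ 4.63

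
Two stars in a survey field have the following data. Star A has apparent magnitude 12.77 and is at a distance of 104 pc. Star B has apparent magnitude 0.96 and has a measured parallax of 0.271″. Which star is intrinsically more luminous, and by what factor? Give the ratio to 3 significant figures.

Star B is more luminous, by a factor of 66.7.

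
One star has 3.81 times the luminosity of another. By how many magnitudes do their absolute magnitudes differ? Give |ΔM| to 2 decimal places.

Pogson: ΔM = −2.5 log₁₀(ratio) = −2.5 log₁₀(3.81) = −2.5 × 0.5809 = -1.452

|ΔM| ≈ 1.45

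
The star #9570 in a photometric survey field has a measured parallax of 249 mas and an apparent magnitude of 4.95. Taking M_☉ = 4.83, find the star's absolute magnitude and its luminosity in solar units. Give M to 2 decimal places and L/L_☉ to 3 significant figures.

M ≈ 6.93; L/L_☉ ≈ 0.144

d = 1/p = 1000/249 mas = 4.016 pc
M = m − 5 log₁₀ d + 5 = 4.95 − 5·0.6038 + 5 = 6.931
M − M_☉ = 6.931 − 4.83 = 2.101
L/L_☉ = 10^(−0.4 × 2.101) = 0.1444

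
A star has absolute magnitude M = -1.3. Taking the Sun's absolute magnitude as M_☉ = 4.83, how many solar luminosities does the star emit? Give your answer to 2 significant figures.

L/L_☉ ≈ 280

M − M_☉ = -1.3 − 4.83 = -6.130
L/L_☉ = 10^(−0.4 (M − M_☉)) = 10^2.452 = 283.1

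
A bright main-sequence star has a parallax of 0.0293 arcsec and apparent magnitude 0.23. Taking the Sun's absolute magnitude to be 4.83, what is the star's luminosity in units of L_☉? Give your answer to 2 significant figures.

L/L_☉ ≈ 810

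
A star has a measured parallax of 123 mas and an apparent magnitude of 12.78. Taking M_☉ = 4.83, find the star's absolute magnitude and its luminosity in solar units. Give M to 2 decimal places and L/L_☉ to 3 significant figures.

M ≈ 13.23; L/L_☉ ≈ 4.37×10^-4

d = 1/p = 1000/123 mas = 8.130 pc
M = m − 5 log₁₀ d + 5 = 12.78 − 5·0.9101 + 5 = 13.230
M − M_☉ = 13.230 − 4.83 = 8.400
L/L_☉ = 10^(−0.4 × 8.400) = 4.367×10^-4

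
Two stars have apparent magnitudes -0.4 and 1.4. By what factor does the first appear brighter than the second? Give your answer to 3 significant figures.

5.25

Magnitude difference = -1.8
Flux ratio = 10^(−0.4 Δm) = 10^(−0.4 × -1.8) = 10^0.720 = 5.248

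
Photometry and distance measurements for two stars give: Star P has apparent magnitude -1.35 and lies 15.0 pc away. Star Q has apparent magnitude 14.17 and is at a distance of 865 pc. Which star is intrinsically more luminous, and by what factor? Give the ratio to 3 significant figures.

Star P is more luminous, by a factor of 485.

Star P: M = m − 5 log₁₀ d + 5 = -1.35 − 5·1.1761 + 5 = -2.230
Star Q: M = m − 5 log₁₀ d + 5 = 14.17 − 5·2.9370 + 5 = 4.485
ΔM = M_P − M_Q = -2.230 − (4.485) = -6.715; smaller M is more luminous → Star P.
L ratio = 10^(0.4 |ΔM|) = 10^2.686 = 485.5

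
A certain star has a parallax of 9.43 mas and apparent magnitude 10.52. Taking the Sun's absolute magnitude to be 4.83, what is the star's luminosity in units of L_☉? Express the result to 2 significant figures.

L/L_☉ ≈ 0.60

d = 1/p = 1000/9.43 mas = 106.0 pc
M = m − 5 log₁₀ d + 5 = 10.52 − 5·2.0255 + 5 = 5.393
M − M_☉ = 5.393 − 4.83 = 0.563
L/L_☉ = 10^(−0.4 × 0.563) = 0.5956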